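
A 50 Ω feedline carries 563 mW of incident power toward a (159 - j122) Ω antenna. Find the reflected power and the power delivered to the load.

|Γ| = |(109 − j122)/(209 − j122)| = 0.676
|Γ|² = 0.457
P_refl = |Γ|²·P_inc = 257 mW, P_del = (1 − |Γ|²)·P_inc = 306 mW

P_reflected ≈ 257 mW; P_delivered ≈ 306 mW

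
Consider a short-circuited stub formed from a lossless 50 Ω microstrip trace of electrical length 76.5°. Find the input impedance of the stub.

Z_in ≈ +j208 Ω

tan(βl) = 4.17
For a short-circuited stub, Z_in = jZ_0·tan(βl)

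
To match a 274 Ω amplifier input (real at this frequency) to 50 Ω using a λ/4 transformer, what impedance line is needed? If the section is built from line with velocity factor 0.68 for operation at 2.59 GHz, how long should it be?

Z_qwt ≈ 117 Ω; length ≈ 1.97 cm

Z_qwt = √(Z_0·R_L) = √(50 × 274) = √13700
λ = 0.68·c/f = 0.0788 m, so l = λ/4 = 0.0197 m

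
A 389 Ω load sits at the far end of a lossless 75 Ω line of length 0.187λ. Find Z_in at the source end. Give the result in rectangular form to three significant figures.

βl = 2π × 0.187 = 67.3°
tan(βl) = tan(67.3°) = 2.39
Z_in = Z_0·(Z_L + jZ_0·tanβl)/(Z_0 + jZ_L·tanβl)
     = 75·(389 + j179)/(75 + j931)

Z_in ≈ 16.9 − j30 Ω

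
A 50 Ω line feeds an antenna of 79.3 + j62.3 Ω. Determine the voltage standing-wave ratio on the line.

VSWR ≈ 2.84

Γ = (Z_L − Z_0)/(Z_L + Z_0) = (29.3 + j62.3)/(129.3 + j62.3)
|Γ| = 68.8/144 = 0.48
VSWR = (1 + |Γ|)/(1 − |Γ|) = 1.48/0.52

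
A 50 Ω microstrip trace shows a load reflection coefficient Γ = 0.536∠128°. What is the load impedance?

Z_L ≈ 18.3 + j21.7 Ω

Z_L = Z_0·(1 + Γ)/(1 − Γ) = 50·(0.67 + j0.422)/(1.33 − j0.422)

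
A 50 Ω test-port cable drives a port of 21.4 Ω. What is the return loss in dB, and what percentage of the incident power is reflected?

RL ≈ 7.95 dB; 16% of incident power reflected

Γ = (21.4 − 50)/(21.4 + 50) = -0.401
RL = −20·log₁₀(0.401) = 7.95 dB
P_refl/P_inc = |Γ|² = 0.16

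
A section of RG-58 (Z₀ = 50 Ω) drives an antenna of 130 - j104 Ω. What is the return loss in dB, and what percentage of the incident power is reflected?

Γ = (80 − j104)/(180 − j104), |Γ| = 0.631
RL = −20·log₁₀(0.631) = 4 dB
P_refl/P_inc = |Γ|² = 0.398

RL ≈ 4 dB; 39.8% of incident power reflected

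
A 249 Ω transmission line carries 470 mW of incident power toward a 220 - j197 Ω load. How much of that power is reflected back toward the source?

|Γ| = |(-29 − j197)/(469 − j197)| = 0.391
|Γ|² = 0.153
P_refl = |Γ|²·P_inc = 72 mW, P_del = (1 − |Γ|²)·P_inc = 398 mW

P_reflected ≈ 72 mW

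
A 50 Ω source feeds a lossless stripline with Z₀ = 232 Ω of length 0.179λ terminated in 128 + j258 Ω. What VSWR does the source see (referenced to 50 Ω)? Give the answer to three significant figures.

VSWR ≈ 16.7

βl = 2π × 0.179 = 64.4°
tan(βl) = 2.09
Z_in = Z_0·(Z_L + jZ_0·tanβl)/(Z_0 + jZ_L·tanβl) = 223 − j367 Ω
Γ_s = (Z_in − Z_s)/(Z_in + Z_s) = (173 − j367)/(273 − j367), |Γ_s| = 0.887
VSWR = (1 + |Γ_s|)/(1 − |Γ_s|)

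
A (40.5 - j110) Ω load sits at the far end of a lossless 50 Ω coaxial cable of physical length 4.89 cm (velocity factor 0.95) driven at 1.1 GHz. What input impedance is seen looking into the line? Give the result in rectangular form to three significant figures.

Z_in ≈ 6.33 + j0.117 Ω

λ = v/f = 0.95·c / 1.1 GHz = 0.259 m
βl = 2π·l/λ = 2π × 0.189 = 67.9°
tan(βl) = tan(67.9°) = 2.47
Z_in = Z_0·(Z_L + jZ_0·tanβl)/(Z_0 + jZ_L·tanβl)
     = 50·(40.5 + j13.4)/(322 + j100)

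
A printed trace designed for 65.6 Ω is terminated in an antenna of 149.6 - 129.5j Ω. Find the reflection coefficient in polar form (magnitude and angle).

Γ ≈ 0.615 ∠ -26°

Γ = (Z_L − Z_0)/(Z_L + Z_0) = (84 − j129.5)/(215.2 − j129.5)
|Γ| = 154/251 = 0.615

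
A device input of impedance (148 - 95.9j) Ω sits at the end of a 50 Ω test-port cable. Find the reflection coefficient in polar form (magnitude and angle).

Γ ≈ 0.623 ∠ -18.5°

Γ = (Z_L − Z_0)/(Z_L + Z_0) = (98 − j95.9)/(198 − j95.9)
|Γ| = 137/220 = 0.623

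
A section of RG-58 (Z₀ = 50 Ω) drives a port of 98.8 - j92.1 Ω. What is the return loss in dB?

RL ≈ 4.5 dB

Γ = (48.8 − j92.1)/(148.8 − j92.1), |Γ| = 0.596
RL = −20·log₁₀|Γ| = −20·log₁₀(0.596)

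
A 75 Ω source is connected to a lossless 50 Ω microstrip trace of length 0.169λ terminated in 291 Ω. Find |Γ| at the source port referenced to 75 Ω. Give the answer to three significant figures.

βl = 2π × 0.169 = 60.8°
tan(βl) = 1.79
Z_in = Z_0·(Z_L + jZ_0·tanβl)/(Z_0 + jZ_L·tanβl) = 11.2 − j26.8 Ω
Γ_s = (Z_in − Z_s)/(Z_in + Z_s) = (-63.8 − j26.8)/(86.2 − j26.8), |Γ_s| = 0.767

|Γ| ≈ 0.767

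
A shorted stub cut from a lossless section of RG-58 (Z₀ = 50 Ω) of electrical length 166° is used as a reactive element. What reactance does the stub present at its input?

X_in ≈ -12.5 Ω (capacitive)

tan(βl) = -0.249
For a shorted stub, Z_in = jZ_0·tan(βl)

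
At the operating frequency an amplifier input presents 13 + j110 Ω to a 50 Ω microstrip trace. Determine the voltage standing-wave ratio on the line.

Γ = (Z_L − Z_0)/(Z_L + Z_0) = (-37 + j110)/(63 + j110)
|Γ| = 116/127 = 0.916
VSWR = (1 + |Γ|)/(1 − |Γ|) = 1.92/0.0845

VSWR ≈ 22.7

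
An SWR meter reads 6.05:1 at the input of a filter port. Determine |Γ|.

|Γ| ≈ 0.716

|Γ| = (S − 1)/(S + 1) = (6.05 − 1)/(6.05 + 1) = 5.05/7.05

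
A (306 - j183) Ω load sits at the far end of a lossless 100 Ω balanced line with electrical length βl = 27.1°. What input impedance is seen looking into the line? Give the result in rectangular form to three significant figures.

Z_in ≈ 62.3 − j118 Ω

tan(βl) = tan(27.1°) = 0.512
Z_in = Z_0·(Z_L + jZ_0·tanβl)/(Z_0 + jZ_L·tanβl)
     = 100·(306 − j132)/(194 + j157)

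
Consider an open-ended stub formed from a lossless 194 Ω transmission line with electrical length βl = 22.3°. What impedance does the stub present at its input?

tan(βl) = 0.41
For an open-ended stub, Z_in = −jZ_0·cot(βl) = −jZ_0/tan(βl)

Z_in ≈ −j473 Ω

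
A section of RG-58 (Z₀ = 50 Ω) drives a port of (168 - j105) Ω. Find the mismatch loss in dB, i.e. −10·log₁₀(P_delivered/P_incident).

Γ = (118 − j105)/(218 − j105), |Γ| = 0.653
|Γ|² = 0.426, so P_del/P_inc = 1 − |Γ|² = 0.574
ML = −10·log₁₀(1 − |Γ|²)

mismatch loss ≈ 2.41 dB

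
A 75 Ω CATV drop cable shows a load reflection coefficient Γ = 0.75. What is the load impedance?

Z_L = Z_0·(1 + Γ)/(1 − Γ) = 75·(1.75)/(0.25)

Z_L ≈ 525 Ω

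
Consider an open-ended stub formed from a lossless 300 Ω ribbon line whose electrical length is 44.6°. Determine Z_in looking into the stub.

Z_in ≈ −j304 Ω

tan(βl) = 0.986
For an open-ended stub, Z_in = −jZ_0·cot(βl) = −jZ_0/tan(βl)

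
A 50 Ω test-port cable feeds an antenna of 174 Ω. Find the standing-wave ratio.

VSWR ≈ 3.48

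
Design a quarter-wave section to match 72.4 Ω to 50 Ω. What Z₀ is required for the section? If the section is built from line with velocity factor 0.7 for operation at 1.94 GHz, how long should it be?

Z_qwt ≈ 60.2 Ω; length ≈ 2.71 cm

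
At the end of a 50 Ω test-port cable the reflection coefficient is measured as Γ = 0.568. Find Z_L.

Z_L ≈ 181 Ω

Z_L = Z_0·(1 + Γ)/(1 − Γ) = 50·(1.57)/(0.432)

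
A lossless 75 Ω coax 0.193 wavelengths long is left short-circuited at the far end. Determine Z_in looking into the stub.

βl = 2π × 0.193 = 69.5°
tan(βl) = 2.67
For a short-circuited stub, Z_in = jZ_0·tan(βl)

Z_in ≈ +j200 Ω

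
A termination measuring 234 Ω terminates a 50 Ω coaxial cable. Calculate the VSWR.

VSWR ≈ 4.68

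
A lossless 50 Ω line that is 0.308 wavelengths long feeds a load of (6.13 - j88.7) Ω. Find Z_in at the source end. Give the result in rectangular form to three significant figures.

Z_in ≈ 3.59 + j59.9 Ω

βl = 2π × 0.308 = 111°
tan(βl) = tan(111°) = -2.62
Z_in = Z_0·(Z_L + jZ_0·tanβl)/(Z_0 + jZ_L·tanβl)
     = 50·(6.13 − j220)/(-183 − j16.1)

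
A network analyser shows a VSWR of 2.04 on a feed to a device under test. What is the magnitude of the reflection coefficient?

|Γ| ≈ 0.342

|Γ| = (S − 1)/(S + 1) = (2.04 − 1)/(2.04 + 1) = 1.04/3.04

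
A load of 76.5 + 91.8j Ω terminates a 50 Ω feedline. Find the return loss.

RL ≈ 4.27 dB

Γ = (26.5 + j91.8)/(126.5 + j91.8), |Γ| = 0.611
RL = −20·log₁₀|Γ| = −20·log₁₀(0.611)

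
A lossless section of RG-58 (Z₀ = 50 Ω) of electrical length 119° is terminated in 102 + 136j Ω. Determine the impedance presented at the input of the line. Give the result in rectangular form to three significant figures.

tan(βl) = tan(119°) = -1.8
Z_in = Z_0·(Z_L + jZ_0·tanβl)/(Z_0 + jZ_L·tanβl)
     = 50·(102 + j45.8)/(295 − j184)

Z_in ≈ 8.96 + j13.3 Ω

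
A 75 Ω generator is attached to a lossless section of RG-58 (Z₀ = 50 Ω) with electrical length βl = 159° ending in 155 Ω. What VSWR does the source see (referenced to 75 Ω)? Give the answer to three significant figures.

VSWR ≈ 2.44

tan(βl) = -0.384
Z_in = Z_0·(Z_L + jZ_0·tanβl)/(Z_0 + jZ_L·tanβl) = 73.6 + j68.4 Ω
Γ_s = (Z_in − Z_s)/(Z_in + Z_s) = (-1.39 + j68.4)/(149 + j68.4), |Γ_s| = 0.418
VSWR = (1 + |Γ_s|)/(1 − |Γ_s|)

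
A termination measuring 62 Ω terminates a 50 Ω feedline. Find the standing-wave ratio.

Γ = (62 − 50)/(62 + 50) = 0.107
VSWR = (1 + 0.107)/(1 − 0.107)

VSWR ≈ 1.24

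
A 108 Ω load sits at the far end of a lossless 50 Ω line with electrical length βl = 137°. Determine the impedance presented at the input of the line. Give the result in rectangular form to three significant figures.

tan(βl) = tan(137°) = -0.933
Z_in = Z_0·(Z_L + jZ_0·tanβl)/(Z_0 + jZ_L·tanβl)
     = 50·(108 − j46.6)/(50 − j101)

Z_in ≈ 39.9 + j33.8 Ω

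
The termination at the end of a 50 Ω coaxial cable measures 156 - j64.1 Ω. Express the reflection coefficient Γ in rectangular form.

Γ = (Z_L − Z_0)/(Z_L + Z_0) = (106 − j64.1)/(206 − j64.1)

Γ ≈ 0.557 − j0.138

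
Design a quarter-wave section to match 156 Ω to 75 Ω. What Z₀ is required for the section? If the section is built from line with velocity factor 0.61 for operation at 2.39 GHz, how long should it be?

Z_qwt ≈ 108 Ω; length ≈ 1.91 cm

Z_qwt = √(Z_0·R_L) = √(75 × 156) = √11700
λ = 0.61·c/f = 0.0766 m, so l = λ/4 = 0.0191 m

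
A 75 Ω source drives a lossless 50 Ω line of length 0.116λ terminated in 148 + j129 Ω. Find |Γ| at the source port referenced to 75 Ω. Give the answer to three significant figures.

βl = 2π × 0.116 = 41.8°
tan(βl) = 0.893
Z_in = Z_0·(Z_L + jZ_0·tanβl)/(Z_0 + jZ_L·tanβl) = 30.6 − j71.1 Ω
Γ_s = (Z_in − Z_s)/(Z_in + Z_s) = (-44.4 − j71.1)/(106 − j71.1), |Γ_s| = 0.658

|Γ| ≈ 0.658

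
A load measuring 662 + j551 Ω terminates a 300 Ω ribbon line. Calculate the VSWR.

VSWR ≈ 3.93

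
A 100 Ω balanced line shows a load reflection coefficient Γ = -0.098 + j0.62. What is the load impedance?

Z_L = Z_0·(1 + Γ)/(1 − Γ) = 100·(0.902 + j0.62)/(1.1 − j0.62)

Z_L ≈ 38.1 + j78 Ω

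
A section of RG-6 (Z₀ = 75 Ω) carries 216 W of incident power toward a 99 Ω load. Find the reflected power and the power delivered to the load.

Γ = (99 − 75)/(99 + 75) = 0.138
|Γ|² = 0.019
P_refl = |Γ|²·P_inc = 4.11 W, P_del = (1 − |Γ|²)·P_inc = 212 W

P_reflected ≈ 4.11 W; P_delivered ≈ 212 W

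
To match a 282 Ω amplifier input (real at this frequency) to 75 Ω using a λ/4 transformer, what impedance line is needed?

Z_qwt = √(Z_0·R_L) = √(75 × 282) = √21150

Z_qwt ≈ 145 Ω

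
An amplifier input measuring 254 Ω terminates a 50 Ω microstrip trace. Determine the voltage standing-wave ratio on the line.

VSWR ≈ 5.08

Γ = (254 − 50)/(254 + 50) = 0.671
VSWR = (1 + 0.671)/(1 − 0.671)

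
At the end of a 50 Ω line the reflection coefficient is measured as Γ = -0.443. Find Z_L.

Z_L = Z_0·(1 + Γ)/(1 − Γ) = 50·(0.557)/(1.44)

Z_L ≈ 19.3 Ω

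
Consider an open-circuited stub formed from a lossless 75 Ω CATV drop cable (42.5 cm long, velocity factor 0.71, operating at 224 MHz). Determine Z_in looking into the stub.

λ = v/f = 0.71·c / 224 MHz = 0.951 m
βl = 2π·l/λ = 2π × 0.447 = 161°
tan(βl) = -0.346
For an open-circuited stub, Z_in = −jZ_0·cot(βl) = −jZ_0/tan(βl)

Z_in ≈ +j217 Ω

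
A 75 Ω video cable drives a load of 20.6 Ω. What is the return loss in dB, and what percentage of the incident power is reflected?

RL ≈ 4.9 dB; 32.4% of incident power reflected

Γ = (20.6 − 75)/(20.6 + 75) = -0.569
RL = −20·log₁₀(0.569) = 4.9 dB
P_refl/P_inc = |Γ|² = 0.324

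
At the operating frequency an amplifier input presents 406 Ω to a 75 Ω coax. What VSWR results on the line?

For a purely resistive load, VSWR = R_L/Z_0 or Z_0/R_L (whichever > 1) = 406/75

VSWR ≈ 5.41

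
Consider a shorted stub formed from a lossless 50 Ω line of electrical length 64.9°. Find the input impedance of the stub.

tan(βl) = 2.13
For a shorted stub, Z_in = jZ_0·tan(βl)

Z_in ≈ +j107 Ω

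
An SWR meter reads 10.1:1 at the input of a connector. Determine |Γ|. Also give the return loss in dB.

|Γ| ≈ 0.82; return loss ≈ 1.73 dB

|Γ| = (S − 1)/(S + 1) = (10.1 − 1)/(10.1 + 1) = 9.1/11.1
RL = −20·log₁₀|Γ| = −20·log₁₀(0.82)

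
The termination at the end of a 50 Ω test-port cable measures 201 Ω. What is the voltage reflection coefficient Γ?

Γ = 0.602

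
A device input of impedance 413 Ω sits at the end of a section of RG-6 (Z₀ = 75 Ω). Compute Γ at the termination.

Γ = (Z_L − Z_0)/(Z_L + Z_0) = (413 − 75)/(413 + 75) = 338/488

Γ = 0.693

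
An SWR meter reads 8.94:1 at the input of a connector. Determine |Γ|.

|Γ| ≈ 0.799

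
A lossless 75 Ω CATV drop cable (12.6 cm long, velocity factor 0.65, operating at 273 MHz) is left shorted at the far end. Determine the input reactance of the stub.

X_in ≈ 150 Ω (inductive)

λ = v/f = 0.65·c / 273 MHz = 0.714 m
βl = 2π·l/λ = 2π × 0.176 = 63.5°
tan(βl) = 2.01
For a shorted stub, Z_in = jZ_0·tan(βl)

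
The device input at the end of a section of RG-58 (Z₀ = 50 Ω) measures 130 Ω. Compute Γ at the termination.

Γ = (Z_L − Z_0)/(Z_L + Z_0) = (130 − 50)/(130 + 50) = 80/180

Γ = 0.444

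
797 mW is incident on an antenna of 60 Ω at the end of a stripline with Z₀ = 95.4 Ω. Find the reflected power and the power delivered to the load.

P_reflected ≈ 41.4 mW; P_delivered ≈ 756 mW

Γ = (60 − 95.4)/(60 + 95.4) = -0.228
|Γ|² = 0.0519
P_refl = |Γ|²·P_inc = 41.4 mW, P_del = (1 − |Γ|²)·P_inc = 756 mW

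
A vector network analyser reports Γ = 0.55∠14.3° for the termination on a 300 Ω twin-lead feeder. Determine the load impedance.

Z_L ≈ 884 + j345 Ω

Z_L = Z_0·(1 + Γ)/(1 − Γ) = 300·(1.53 + j0.136)/(0.467 − j0.136)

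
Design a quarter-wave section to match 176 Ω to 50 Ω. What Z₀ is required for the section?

Z_qwt ≈ 93.8 Ω

Z_qwt = √(Z_0·R_L) = √(50 × 176) = √8800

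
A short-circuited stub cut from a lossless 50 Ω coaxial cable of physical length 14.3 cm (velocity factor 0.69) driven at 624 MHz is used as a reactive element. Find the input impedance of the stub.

λ = v/f = 0.69·c / 624 MHz = 0.332 m
βl = 2π·l/λ = 2π × 0.431 = 155°
tan(βl) = -0.462
For a short-circuited stub, Z_in = jZ_0·tan(βl)

Z_in ≈ −j23.1 Ω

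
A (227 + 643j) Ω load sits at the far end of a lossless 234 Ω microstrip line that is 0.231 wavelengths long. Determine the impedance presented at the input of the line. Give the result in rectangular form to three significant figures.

βl = 2π × 0.231 = 83.2°
tan(βl) = tan(83.2°) = 8.34
Z_in = Z_0·(Z_L + jZ_0·tanβl)/(Z_0 + jZ_L·tanβl)
     = 234·(227 + j2590)/(-5130 + j1890)

Z_in ≈ 29.3 − j108 Ω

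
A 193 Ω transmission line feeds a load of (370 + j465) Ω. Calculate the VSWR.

VSWR ≈ 5.28

Γ = (Z_L − Z_0)/(Z_L + Z_0) = (177 + j465)/(563 + j465)
|Γ| = 498/730 = 0.681
VSWR = (1 + |Γ|)/(1 − |Γ|) = 1.68/0.319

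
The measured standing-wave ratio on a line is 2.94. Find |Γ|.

|Γ| ≈ 0.492

|Γ| = (S − 1)/(S + 1) = (2.94 − 1)/(2.94 + 1) = 1.94/3.94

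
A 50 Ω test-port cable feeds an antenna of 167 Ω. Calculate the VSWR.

For a purely resistive load, VSWR = R_L/Z_0 or Z_0/R_L (whichever > 1) = 167/50

VSWR ≈ 3.34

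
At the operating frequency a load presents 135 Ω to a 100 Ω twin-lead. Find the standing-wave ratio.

For a purely resistive load, VSWR = R_L/Z_0 or Z_0/R_L (whichever > 1) = 135/100

VSWR ≈ 1.35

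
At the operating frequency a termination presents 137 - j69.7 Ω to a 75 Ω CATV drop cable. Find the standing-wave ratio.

VSWR ≈ 2.44

Γ = (Z_L − Z_0)/(Z_L + Z_0) = (62 − j69.7)/(212 − j69.7)
|Γ| = 93.3/223 = 0.418
VSWR = (1 + |Γ|)/(1 − |Γ|) = 1.42/0.582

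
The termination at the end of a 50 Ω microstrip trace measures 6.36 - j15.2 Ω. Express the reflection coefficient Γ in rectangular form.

Γ ≈ -0.654 − j0.446

Γ = (Z_L − Z_0)/(Z_L + Z_0) = (-43.64 − j15.2)/(56.36 − j15.2)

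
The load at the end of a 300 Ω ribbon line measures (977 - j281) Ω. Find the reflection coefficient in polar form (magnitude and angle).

Γ = (Z_L − Z_0)/(Z_L + Z_0) = (677 − j281)/(1277 − j281)
|Γ| = 733/1310 = 0.561

Γ ≈ 0.561 ∠ -10.1°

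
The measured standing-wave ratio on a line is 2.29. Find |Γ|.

|Γ| ≈ 0.392

|Γ| = (S − 1)/(S + 1) = (2.29 − 1)/(2.29 + 1) = 1.29/3.29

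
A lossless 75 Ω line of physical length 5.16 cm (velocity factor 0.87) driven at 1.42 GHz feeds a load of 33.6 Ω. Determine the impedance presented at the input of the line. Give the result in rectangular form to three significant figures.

λ = v/f = 0.87·c / 1.42 GHz = 0.184 m
βl = 2π·l/λ = 2π × 0.281 = 101°
tan(βl) = tan(101°) = -5.11
Z_in = Z_0·(Z_L + jZ_0·tanβl)/(Z_0 + jZ_L·tanβl)
     = 75·(33.6 − j384)/(75 − j172)

Z_in ≈ 146 − j49.1 Ω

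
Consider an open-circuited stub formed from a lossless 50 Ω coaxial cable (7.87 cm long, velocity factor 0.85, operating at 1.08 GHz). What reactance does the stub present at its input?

X_in ≈ 28.9 Ω (inductive)

λ = v/f = 0.85·c / 1.08 GHz = 0.236 m
βl = 2π·l/λ = 2π × 0.333 = 120°
tan(βl) = -1.73
For an open-circuited stub, Z_in = −jZ_0·cot(βl) = −jZ_0/tan(βl)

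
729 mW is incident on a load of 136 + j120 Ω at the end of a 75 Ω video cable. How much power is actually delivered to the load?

|Γ| = |(61 + j120)/(211 + j120)| = 0.555
|Γ|² = 0.308
P_refl = |Γ|²·P_inc = 224 mW, P_del = (1 − |Γ|²)·P_inc = 505 mW

P_delivered ≈ 505 mW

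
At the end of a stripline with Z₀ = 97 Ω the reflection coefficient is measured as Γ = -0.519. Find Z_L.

Z_L = Z_0·(1 + Γ)/(1 − Γ) = 97·(0.481)/(1.52)

Z_L ≈ 30.7 Ω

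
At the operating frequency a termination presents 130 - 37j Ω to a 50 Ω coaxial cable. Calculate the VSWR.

VSWR ≈ 2.84

Γ = (Z_L − Z_0)/(Z_L + Z_0) = (80 − j37)/(180 − j37)
|Γ| = 88.1/184 = 0.48
VSWR = (1 + |Γ|)/(1 − |Γ|) = 1.48/0.52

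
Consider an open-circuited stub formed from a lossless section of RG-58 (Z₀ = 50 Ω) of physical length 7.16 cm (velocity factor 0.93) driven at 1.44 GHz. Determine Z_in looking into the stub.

λ = v/f = 0.93·c / 1.44 GHz = 0.194 m
βl = 2π·l/λ = 2π × 0.37 = 133°
tan(βl) = -1.07
For an open-circuited stub, Z_in = −jZ_0·cot(βl) = −jZ_0/tan(βl)

Z_in ≈ +j46.7 Ω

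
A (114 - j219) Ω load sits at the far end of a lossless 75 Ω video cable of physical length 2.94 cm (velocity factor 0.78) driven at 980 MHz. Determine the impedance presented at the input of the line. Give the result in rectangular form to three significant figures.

Z_in ≈ 13.1 − j42.9 Ω

λ = v/f = 0.78·c / 980 MHz = 0.239 m
βl = 2π·l/λ = 2π × 0.123 = 44.3°
tan(βl) = tan(44.3°) = 0.977
Z_in = Z_0·(Z_L + jZ_0·tanβl)/(Z_0 + jZ_L·tanβl)
     = 75·(114 − j146)/(289 + j111)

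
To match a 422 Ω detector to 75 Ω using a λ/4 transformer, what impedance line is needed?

Z_qwt = √(Z_0·R_L) = √(75 × 422) = √31650

Z_qwt ≈ 178 Ω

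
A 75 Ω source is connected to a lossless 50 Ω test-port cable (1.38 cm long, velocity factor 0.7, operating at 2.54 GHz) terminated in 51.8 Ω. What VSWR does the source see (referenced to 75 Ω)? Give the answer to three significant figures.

λ = v/f = 0.7·c / 2.54 GHz = 0.0827 m
βl = 2π·l/λ = 2π × 0.167 = 60.1°
tan(βl) = 1.74
Z_in = Z_0·(Z_L + jZ_0·tanβl)/(Z_0 + jZ_L·tanβl) = 49.1 − j1.5 Ω
Γ_s = (Z_in − Z_s)/(Z_in + Z_s) = (-25.9 − j1.5)/(124 − j1.5), |Γ_s| = 0.209
VSWR = (1 + |Γ_s|)/(1 − |Γ_s|)

VSWR ≈ 1.53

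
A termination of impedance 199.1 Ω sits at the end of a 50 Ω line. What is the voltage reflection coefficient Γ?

Γ = 0.599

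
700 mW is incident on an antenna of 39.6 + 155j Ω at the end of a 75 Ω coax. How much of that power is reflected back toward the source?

|Γ| = |(-35.4 + j155)/(114.6 + j155)| = 0.825
|Γ|² = 0.68
P_refl = |Γ|²·P_inc = 476 mW, P_del = (1 − |Γ|²)·P_inc = 224 mW

P_reflected ≈ 476 mW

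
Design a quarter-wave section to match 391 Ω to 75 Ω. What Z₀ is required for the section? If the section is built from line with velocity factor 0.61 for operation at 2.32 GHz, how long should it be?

Z_qwt = √(Z_0·R_L) = √(75 × 391) = √29320
λ = 0.61·c/f = 0.0789 m, so l = λ/4 = 0.0197 m

Z_qwt ≈ 171 Ω; length ≈ 1.97 cm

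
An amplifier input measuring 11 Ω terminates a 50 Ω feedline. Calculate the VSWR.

VSWR ≈ 4.55

Γ = (11 − 50)/(11 + 50) = -0.639
VSWR = (1 + 0.639)/(1 − 0.639)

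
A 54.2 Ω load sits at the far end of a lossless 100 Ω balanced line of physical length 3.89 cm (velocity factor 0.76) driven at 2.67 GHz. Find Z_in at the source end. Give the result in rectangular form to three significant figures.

λ = v/f = 0.76·c / 2.67 GHz = 0.0854 m
βl = 2π·l/λ = 2π × 0.456 = 164°
tan(βl) = tan(164°) = -0.287
Z_in = Z_0·(Z_L + jZ_0·tanβl)/(Z_0 + jZ_L·tanβl)
     = 100·(54.2 − j28.7)/(100 − j15.5)

Z_in ≈ 57.3 − j19.8 Ω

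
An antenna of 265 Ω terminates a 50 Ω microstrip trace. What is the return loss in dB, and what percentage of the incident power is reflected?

RL ≈ 3.32 dB; 46.6% of incident power reflected

Γ = (265 − 50)/(265 + 50) = 0.683
RL = −20·log₁₀(0.683) = 3.32 dB
P_refl/P_inc = |Γ|² = 0.466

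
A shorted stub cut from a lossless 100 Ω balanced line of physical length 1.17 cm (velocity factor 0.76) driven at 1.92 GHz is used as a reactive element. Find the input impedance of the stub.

λ = v/f = 0.76·c / 1.92 GHz = 0.119 m
βl = 2π·l/λ = 2π × 0.0985 = 35.5°
tan(βl) = 0.712
For a shorted stub, Z_in = jZ_0·tan(βl)

Z_in ≈ +j71.2 Ω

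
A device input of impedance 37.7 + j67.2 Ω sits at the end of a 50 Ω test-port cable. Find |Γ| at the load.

Γ = (Z_L − Z_0)/(Z_L + Z_0) = (-12.3 + j67.2)/(87.7 + j67.2)
|Γ| = 68.3/110

|Γ| ≈ 0.618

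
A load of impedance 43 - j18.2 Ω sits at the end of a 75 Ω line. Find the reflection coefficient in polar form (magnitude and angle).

Γ = (Z_L − Z_0)/(Z_L + Z_0) = (-32 − j18.2)/(118 − j18.2)
|Γ| = 36.8/119 = 0.308

Γ ≈ 0.308 ∠ -142°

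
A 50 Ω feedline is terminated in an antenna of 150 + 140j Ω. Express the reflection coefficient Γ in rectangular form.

Γ ≈ 0.664 + j0.235

Γ = (Z_L − Z_0)/(Z_L + Z_0) = (100 + j140)/(200 + j140)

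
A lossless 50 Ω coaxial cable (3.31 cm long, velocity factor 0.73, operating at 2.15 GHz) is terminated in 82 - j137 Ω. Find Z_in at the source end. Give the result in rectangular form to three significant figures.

Z_in ≈ 13.5 + j43.8 Ω

λ = v/f = 0.73·c / 2.15 GHz = 0.102 m
βl = 2π·l/λ = 2π × 0.325 = 117°
tan(βl) = tan(117°) = -1.96
Z_in = Z_0·(Z_L + jZ_0·tanβl)/(Z_0 + jZ_L·tanβl)
     = 50·(82 − j235)/(-219 − j161)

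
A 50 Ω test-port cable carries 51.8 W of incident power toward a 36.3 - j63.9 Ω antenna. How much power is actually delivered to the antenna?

P_delivered ≈ 32.6 W

|Γ| = |(-13.7 − j63.9)/(86.3 − j63.9)| = 0.609
|Γ|² = 0.37
P_refl = |Γ|²·P_inc = 19.2 W, P_del = (1 − |Γ|²)·P_inc = 32.6 W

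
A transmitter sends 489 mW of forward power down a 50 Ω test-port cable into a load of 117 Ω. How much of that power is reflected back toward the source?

P_reflected ≈ 78.7 mW

Γ = (117 − 50)/(117 + 50) = 0.401
|Γ|² = 0.161
P_refl = |Γ|²·P_inc = 78.7 mW, P_del = (1 − |Γ|²)·P_inc = 410 mW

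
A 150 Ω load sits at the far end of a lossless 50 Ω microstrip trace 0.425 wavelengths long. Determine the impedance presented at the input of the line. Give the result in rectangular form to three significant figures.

Z_in ≈ 56.6 + j61.1 Ω

βl = 2π × 0.425 = 153°
tan(βl) = tan(153°) = -0.51
Z_in = Z_0·(Z_L + jZ_0·tanβl)/(Z_0 + jZ_L·tanβl)
     = 50·(150 − j25.5)/(50 − j76.4)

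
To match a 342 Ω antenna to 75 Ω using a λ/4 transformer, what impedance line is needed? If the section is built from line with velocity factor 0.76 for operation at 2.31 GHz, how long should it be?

Z_qwt ≈ 160 Ω; length ≈ 2.47 cm

Z_qwt = √(Z_0·R_L) = √(75 × 342) = √25650
λ = 0.76·c/f = 0.0987 m, so l = λ/4 = 0.0247 m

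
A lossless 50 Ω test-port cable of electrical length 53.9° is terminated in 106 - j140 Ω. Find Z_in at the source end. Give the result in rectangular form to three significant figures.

Z_in ≈ 9.58 − j20.5 Ω

tan(βl) = tan(53.9°) = 1.37
Z_in = Z_0·(Z_L + jZ_0·tanβl)/(Z_0 + jZ_L·tanβl)
     = 50·(106 − j71.4)/(242 + j145)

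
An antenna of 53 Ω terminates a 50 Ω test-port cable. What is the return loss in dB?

Γ = (53 − 50)/(53 + 50) = 0.0291
RL = −20·log₁₀|Γ| = −20·log₁₀(0.0291)

RL ≈ 30.7 dB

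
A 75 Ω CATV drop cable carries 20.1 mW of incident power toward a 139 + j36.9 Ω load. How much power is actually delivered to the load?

P_delivered ≈ 17.8 mW

|Γ| = |(64 + j36.9)/(214 + j36.9)| = 0.34
|Γ|² = 0.116
P_refl = |Γ|²·P_inc = 2.33 mW, P_del = (1 − |Γ|²)·P_inc = 17.8 mW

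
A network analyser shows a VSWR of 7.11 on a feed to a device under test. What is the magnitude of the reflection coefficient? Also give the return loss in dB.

|Γ| = (S − 1)/(S + 1) = (7.11 − 1)/(7.11 + 1) = 6.11/8.11
RL = −20·log₁₀|Γ| = −20·log₁₀(0.753)

|Γ| ≈ 0.753; return loss ≈ 2.46 dB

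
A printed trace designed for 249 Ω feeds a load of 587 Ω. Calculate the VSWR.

For a purely resistive load, VSWR = R_L/Z_0 or Z_0/R_L (whichever > 1) = 587/249

VSWR ≈ 2.36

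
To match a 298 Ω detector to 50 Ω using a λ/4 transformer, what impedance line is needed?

Z_qwt ≈ 122 Ω

Z_qwt = √(Z_0·R_L) = √(50 × 298) = √14900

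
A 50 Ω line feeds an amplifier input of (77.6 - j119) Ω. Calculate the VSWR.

VSWR ≈ 5.67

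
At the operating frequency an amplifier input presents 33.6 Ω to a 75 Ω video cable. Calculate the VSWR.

Γ = (33.6 − 75)/(33.6 + 75) = -0.381
VSWR = (1 + 0.381)/(1 − 0.381)

VSWR ≈ 2.23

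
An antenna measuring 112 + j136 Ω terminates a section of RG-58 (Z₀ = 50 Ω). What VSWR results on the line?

Γ = (Z_L − Z_0)/(Z_L + Z_0) = (62 + j136)/(162 + j136)
|Γ| = 149/212 = 0.707
VSWR = (1 + |Γ|)/(1 − |Γ|) = 1.71/0.293

VSWR ≈ 5.82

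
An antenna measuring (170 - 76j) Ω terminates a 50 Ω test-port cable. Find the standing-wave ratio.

VSWR ≈ 4.13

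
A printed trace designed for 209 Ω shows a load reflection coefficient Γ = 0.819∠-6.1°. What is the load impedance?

Z_L = Z_0·(1 + Γ)/(1 − Γ) = 209·(1.81 − j0.087)/(0.186 + j0.087)

Z_L ≈ 1640 − j865 Ω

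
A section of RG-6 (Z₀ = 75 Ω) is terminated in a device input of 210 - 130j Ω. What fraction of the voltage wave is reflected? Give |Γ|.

Γ = (Z_L − Z_0)/(Z_L + Z_0) = (135 − j130)/(285 − j130)
|Γ| = 187/313

|Γ| ≈ 0.598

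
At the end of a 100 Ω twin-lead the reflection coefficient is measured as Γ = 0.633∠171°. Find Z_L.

Z_L = Z_0·(1 + Γ)/(1 − Γ) = 100·(0.375 + j0.099)/(1.63 − j0.099)

Z_L ≈ 22.6 + j7.47 Ω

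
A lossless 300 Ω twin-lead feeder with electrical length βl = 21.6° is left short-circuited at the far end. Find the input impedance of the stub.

tan(βl) = 0.396
For a short-circuited stub, Z_in = jZ_0·tan(βl)

Z_in ≈ +j119 Ω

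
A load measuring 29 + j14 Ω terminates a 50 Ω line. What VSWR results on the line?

Γ = (Z_L − Z_0)/(Z_L + Z_0) = (-21 + j14)/(79 + j14)
|Γ| = 25.2/80.2 = 0.315
VSWR = (1 + |Γ|)/(1 − |Γ|) = 1.31/0.685

VSWR ≈ 1.92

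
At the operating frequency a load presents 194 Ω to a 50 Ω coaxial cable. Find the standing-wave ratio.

VSWR ≈ 3.88

Γ = (194 − 50)/(194 + 50) = 0.59
VSWR = (1 + 0.59)/(1 − 0.59)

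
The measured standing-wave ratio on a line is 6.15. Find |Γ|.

|Γ| = (S − 1)/(S + 1) = (6.15 − 1)/(6.15 + 1) = 5.15/7.15

|Γ| ≈ 0.72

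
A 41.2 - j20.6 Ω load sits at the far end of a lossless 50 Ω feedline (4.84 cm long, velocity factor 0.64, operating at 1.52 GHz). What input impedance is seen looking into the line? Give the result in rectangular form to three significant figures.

λ = v/f = 0.64·c / 1.52 GHz = 0.126 m
βl = 2π·l/λ = 2π × 0.383 = 138°
tan(βl) = tan(138°) = -0.902
Z_in = Z_0·(Z_L + jZ_0·tanβl)/(Z_0 + jZ_L·tanβl)
     = 50·(41.2 − j65.7)/(31.4 − j37.2)

Z_in ≈ 78.9 − j11.2 Ω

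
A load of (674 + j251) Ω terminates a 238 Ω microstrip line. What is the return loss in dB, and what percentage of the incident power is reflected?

Γ = (436 + j251)/(912 + j251), |Γ| = 0.532
RL = −20·log₁₀(0.532) = 5.48 dB
P_refl/P_inc = |Γ|² = 0.283

RL ≈ 5.48 dB; 28.3% of incident power reflected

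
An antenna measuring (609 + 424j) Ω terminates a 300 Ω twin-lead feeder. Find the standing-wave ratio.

Γ = (Z_L − Z_0)/(Z_L + Z_0) = (309 + j424)/(909 + j424)
|Γ| = 525/1000 = 0.523
VSWR = (1 + |Γ|)/(1 − |Γ|) = 1.52/0.477

VSWR ≈ 3.19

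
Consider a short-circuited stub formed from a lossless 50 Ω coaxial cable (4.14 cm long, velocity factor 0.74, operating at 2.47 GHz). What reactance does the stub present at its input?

X_in ≈ -12.6 Ω (capacitive)

λ = v/f = 0.74·c / 2.47 GHz = 0.0899 m
βl = 2π·l/λ = 2π × 0.461 = 166°
tan(βl) = -0.253
For a short-circuited stub, Z_in = jZ_0·tan(βl)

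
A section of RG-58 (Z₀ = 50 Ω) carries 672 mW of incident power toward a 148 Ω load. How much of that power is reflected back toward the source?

P_reflected ≈ 165 mW

Γ = (148 − 50)/(148 + 50) = 0.495
|Γ|² = 0.245
P_refl = |Γ|²·P_inc = 165 mW, P_del = (1 − |Γ|²)·P_inc = 507 mW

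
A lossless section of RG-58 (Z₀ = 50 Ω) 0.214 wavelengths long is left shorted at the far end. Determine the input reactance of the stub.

βl = 2π × 0.214 = 77°
tan(βl) = 4.35
For a shorted stub, Z_in = jZ_0·tan(βl)

X_in ≈ 217 Ω (inductive)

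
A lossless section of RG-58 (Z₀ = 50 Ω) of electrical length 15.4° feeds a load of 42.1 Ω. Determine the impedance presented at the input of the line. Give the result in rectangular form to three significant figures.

Z_in ≈ 43 + j3.8 Ω

tan(βl) = tan(15.4°) = 0.275
Z_in = Z_0·(Z_L + jZ_0·tanβl)/(Z_0 + jZ_L·tanβl)
     = 50·(42.1 + j13.8)/(50 + j11.6)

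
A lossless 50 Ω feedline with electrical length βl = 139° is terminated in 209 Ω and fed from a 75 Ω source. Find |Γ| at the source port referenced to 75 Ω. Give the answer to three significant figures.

|Γ| ≈ 0.625

tan(βl) = -0.869
Z_in = Z_0·(Z_L + jZ_0·tanβl)/(Z_0 + jZ_L·tanβl) = 25.8 + j50.4 Ω
Γ_s = (Z_in − Z_s)/(Z_in + Z_s) = (-49.2 + j50.4)/(101 + j50.4), |Γ_s| = 0.625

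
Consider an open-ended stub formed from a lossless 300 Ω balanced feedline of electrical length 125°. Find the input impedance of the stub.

Z_in ≈ +j210 Ω

tan(βl) = -1.43
For an open-ended stub, Z_in = −jZ_0·cot(βl) = −jZ_0/tan(βl)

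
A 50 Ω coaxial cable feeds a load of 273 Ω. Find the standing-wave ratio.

VSWR ≈ 5.46

Γ = (273 − 50)/(273 + 50) = 0.69
VSWR = (1 + 0.69)/(1 − 0.69)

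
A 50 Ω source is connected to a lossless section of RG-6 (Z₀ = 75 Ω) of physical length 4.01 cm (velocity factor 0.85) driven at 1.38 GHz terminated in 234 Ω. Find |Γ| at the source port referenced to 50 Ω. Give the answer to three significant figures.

|Γ| ≈ 0.376

λ = v/f = 0.85·c / 1.38 GHz = 0.185 m
βl = 2π·l/λ = 2π × 0.217 = 78.1°
tan(βl) = 4.76
Z_in = Z_0·(Z_L + jZ_0·tanβl)/(Z_0 + jZ_L·tanβl) = 25 − j14.1 Ω
Γ_s = (Z_in − Z_s)/(Z_in + Z_s) = (-25 − j14.1)/(75 − j14.1), |Γ_s| = 0.376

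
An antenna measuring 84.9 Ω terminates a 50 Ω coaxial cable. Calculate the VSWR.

VSWR ≈ 1.7

Γ = (84.9 − 50)/(84.9 + 50) = 0.259
VSWR = (1 + 0.259)/(1 − 0.259)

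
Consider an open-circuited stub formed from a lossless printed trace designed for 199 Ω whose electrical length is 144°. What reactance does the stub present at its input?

X_in ≈ 274 Ω (inductive)

tan(βl) = -0.727
For an open-circuited stub, Z_in = −jZ_0·cot(βl) = −jZ_0/tan(βl)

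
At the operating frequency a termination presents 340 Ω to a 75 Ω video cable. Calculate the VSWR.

For a purely resistive load, VSWR = R_L/Z_0 or Z_0/R_L (whichever > 1) = 340/75

VSWR ≈ 4.53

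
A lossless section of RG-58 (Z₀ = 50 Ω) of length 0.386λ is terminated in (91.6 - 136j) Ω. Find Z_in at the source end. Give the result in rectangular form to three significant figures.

Z_in ≈ 36.5 + j88.7 Ω

βl = 2π × 0.386 = 139°
tan(βl) = tan(139°) = -0.871
Z_in = Z_0·(Z_L + jZ_0·tanβl)/(Z_0 + jZ_L·tanβl)
     = 50·(91.6 − j180)/(-68.4 − j79.7)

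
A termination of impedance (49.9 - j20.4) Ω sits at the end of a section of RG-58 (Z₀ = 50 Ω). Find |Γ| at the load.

|Γ| ≈ 0.2

Γ = (Z_L − Z_0)/(Z_L + Z_0) = (-0.1 − j20.4)/(99.9 − j20.4)
|Γ| = 20.4/102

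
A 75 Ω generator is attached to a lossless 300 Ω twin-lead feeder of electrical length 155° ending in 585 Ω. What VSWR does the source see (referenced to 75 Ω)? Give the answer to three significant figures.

VSWR ≈ 6.82

tan(βl) = -0.466
Z_in = Z_0·(Z_L + jZ_0·tanβl)/(Z_0 + jZ_L·tanβl) = 390 + j215 Ω
Γ_s = (Z_in − Z_s)/(Z_in + Z_s) = (315 + j215)/(465 + j215), |Γ_s| = 0.744
VSWR = (1 + |Γ_s|)/(1 − |Γ_s|)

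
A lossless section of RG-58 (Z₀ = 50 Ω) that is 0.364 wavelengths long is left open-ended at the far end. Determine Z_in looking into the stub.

Z_in ≈ +j43.5 Ω

βl = 2π × 0.364 = 131°
tan(βl) = -1.15
For an open-ended stub, Z_in = −jZ_0·cot(βl) = −jZ_0/tan(βl)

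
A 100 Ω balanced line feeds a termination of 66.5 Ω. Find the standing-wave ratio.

Γ = (66.5 − 100)/(66.5 + 100) = -0.201
VSWR = (1 + 0.201)/(1 − 0.201)

VSWR ≈ 1.5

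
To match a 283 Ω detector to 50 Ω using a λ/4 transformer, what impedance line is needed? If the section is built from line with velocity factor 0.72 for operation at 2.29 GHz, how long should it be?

Z_qwt = √(Z_0·R_L) = √(50 × 283) = √14150
λ = 0.72·c/f = 0.0943 m, so l = λ/4 = 0.0236 m

Z_qwt ≈ 119 Ω; length ≈ 2.36 cm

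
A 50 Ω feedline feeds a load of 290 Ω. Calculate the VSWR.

VSWR ≈ 5.8

Γ = (290 − 50)/(290 + 50) = 0.706
VSWR = (1 + 0.706)/(1 − 0.706)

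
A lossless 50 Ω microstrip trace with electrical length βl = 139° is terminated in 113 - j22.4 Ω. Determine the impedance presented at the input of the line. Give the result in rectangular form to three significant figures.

tan(βl) = tan(139°) = -0.869
Z_in = Z_0·(Z_L + jZ_0·tanβl)/(Z_0 + jZ_L·tanβl)
     = 50·(113 − j65.9)/(30.5 − j98.2)

Z_in ≈ 46.9 + j43 Ω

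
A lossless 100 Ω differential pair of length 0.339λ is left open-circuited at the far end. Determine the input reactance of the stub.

X_in ≈ 62.6 Ω (inductive)

βl = 2π × 0.339 = 122°
tan(βl) = -1.6
For an open-circuited stub, Z_in = −jZ_0·cot(βl) = −jZ_0/tan(βl)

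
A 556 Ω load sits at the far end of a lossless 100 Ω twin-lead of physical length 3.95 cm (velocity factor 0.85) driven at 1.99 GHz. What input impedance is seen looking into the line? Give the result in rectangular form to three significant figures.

Z_in ≈ 20.5 + j36.9 Ω

λ = v/f = 0.85·c / 1.99 GHz = 0.128 m
βl = 2π·l/λ = 2π × 0.308 = 111°
tan(βl) = tan(111°) = -2.61
Z_in = Z_0·(Z_L + jZ_0·tanβl)/(Z_0 + jZ_L·tanβl)
     = 100·(556 − j261)/(100 − j1450)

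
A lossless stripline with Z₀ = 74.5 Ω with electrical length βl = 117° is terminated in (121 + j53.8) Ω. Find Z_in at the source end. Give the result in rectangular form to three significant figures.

Z_in ≈ 36.7 + j10.1 Ω

tan(βl) = tan(117°) = -1.96
Z_in = Z_0·(Z_L + jZ_0·tanβl)/(Z_0 + jZ_L·tanβl)
     = 74.5·(121 − j92.4)/(180 − j237)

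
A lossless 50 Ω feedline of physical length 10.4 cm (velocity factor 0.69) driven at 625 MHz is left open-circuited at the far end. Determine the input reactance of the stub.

λ = v/f = 0.69·c / 625 MHz = 0.331 m
βl = 2π·l/λ = 2π × 0.314 = 113°
tan(βl) = -2.35
For an open-circuited stub, Z_in = −jZ_0·cot(βl) = −jZ_0/tan(βl)

X_in ≈ 21.3 Ω (inductive)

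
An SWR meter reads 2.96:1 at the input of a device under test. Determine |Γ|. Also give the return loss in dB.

|Γ| ≈ 0.495; return loss ≈ 6.11 dB

|Γ| = (S − 1)/(S + 1) = (2.96 − 1)/(2.96 + 1) = 1.96/3.96
RL = −20·log₁₀|Γ| = −20·log₁₀(0.495)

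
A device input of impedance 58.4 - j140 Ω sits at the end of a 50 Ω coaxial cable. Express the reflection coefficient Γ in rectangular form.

Γ ≈ 0.654 − j0.447

Γ = (Z_L − Z_0)/(Z_L + Z_0) = (8.4 − j140)/(108.4 − j140)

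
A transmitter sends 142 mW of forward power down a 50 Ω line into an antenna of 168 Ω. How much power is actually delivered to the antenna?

Γ = (168 − 50)/(168 + 50) = 0.541
|Γ|² = 0.293
P_refl = |Γ|²·P_inc = 41.6 mW, P_del = (1 − |Γ|²)·P_inc = 100 mW

P_delivered ≈ 100 mW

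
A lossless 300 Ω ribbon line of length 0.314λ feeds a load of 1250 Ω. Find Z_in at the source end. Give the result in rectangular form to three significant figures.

Z_in ≈ 84.1 + j119 Ω

βl = 2π × 0.314 = 113°
tan(βl) = tan(113°) = -2.35
Z_in = Z_0·(Z_L + jZ_0·tanβl)/(Z_0 + jZ_L·tanβl)
     = 300·(1250 − j705)/(300 − j2940)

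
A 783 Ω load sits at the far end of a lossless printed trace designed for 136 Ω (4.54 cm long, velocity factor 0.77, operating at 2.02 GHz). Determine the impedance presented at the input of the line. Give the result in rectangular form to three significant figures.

Z_in ≈ 61.7 + j166 Ω

λ = v/f = 0.77·c / 2.02 GHz = 0.114 m
βl = 2π·l/λ = 2π × 0.397 = 143°
tan(βl) = tan(143°) = -0.756
Z_in = Z_0·(Z_L + jZ_0·tanβl)/(Z_0 + jZ_L·tanβl)
     = 136·(783 − j103)/(136 − j592)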